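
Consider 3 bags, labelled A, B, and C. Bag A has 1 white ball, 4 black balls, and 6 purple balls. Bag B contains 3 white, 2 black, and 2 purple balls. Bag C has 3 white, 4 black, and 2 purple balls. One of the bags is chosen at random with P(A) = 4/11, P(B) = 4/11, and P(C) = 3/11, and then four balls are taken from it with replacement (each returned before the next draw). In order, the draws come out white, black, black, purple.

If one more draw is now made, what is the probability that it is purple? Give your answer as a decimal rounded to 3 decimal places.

0.322

Under each hypothesis, the probability of the observed sequence is: P(data | bag A) = (1/11)(4/11)(4/11)(6/11) = 0.0065569; P(data | bag B) = (3/7)(2/7)(2/7)(2/7) = 0.0099958; P(data | bag C) = (3/9)(4/9)(4/9)(2/9) = 0.014632.
Weighting by the prior gives 4/11 · 0.0065569 = 0.0023843, 4/11 · 0.0099958 = 0.0036348, 3/11 · 0.014632 = 0.0039905; summing to 0.01001.
Normalising, the posterior is P(bag A | data) = 0.2382, P(bag B | data) = 0.36313, P(bag C | data) = 0.39867.
Averaging over the posterior, P(purple next | data) = (6/11)(0.2382) + (2/7)(0.36313) + (2/9)(0.39867) = 0.32227.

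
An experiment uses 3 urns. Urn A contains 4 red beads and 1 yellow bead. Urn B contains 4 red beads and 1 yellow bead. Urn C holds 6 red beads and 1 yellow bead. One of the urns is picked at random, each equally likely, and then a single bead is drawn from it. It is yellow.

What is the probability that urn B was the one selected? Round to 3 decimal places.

For each hypothesis, P(data | H) works out to: P(data | urn A) = (1/5) = 1/5; P(data | urn B) = (1/5) = 1/5; P(data | urn C) = (1/7) = 1/7.
Multiplying each by its prior: 1/3 · 1/5 = 1/15, 1/3 · 1/5 = 1/15, 1/3 · 1/7 = 1/21; these sum to 19/105.
By Bayes' rule, P(urn B | data) = (1/15) / (19/105) = 7/19.

0.368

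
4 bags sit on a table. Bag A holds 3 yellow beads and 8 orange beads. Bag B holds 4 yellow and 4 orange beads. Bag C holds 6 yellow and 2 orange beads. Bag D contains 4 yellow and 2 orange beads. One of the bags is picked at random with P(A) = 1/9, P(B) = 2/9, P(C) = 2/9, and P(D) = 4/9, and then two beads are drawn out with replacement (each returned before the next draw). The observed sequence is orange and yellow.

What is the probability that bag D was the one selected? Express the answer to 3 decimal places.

0.453

Compute the likelihood of the observed sequence for each case: P(data | bag A) = (8/11)(3/11) = 0.19835; P(data | bag B) = (4/8)(4/8) = 0.25; P(data | bag C) = (2/8)(6/8) = 0.1875; P(data | bag D) = (2/6)(4/6) = 0.22222.
Weighting by the prior gives 1/9 · 0.19835 = 0.022039, 2/9 · 0.25 = 0.055556, 2/9 · 0.1875 = 0.041667, 4/9 · 0.22222 = 0.098765; these sum to 0.21803.
By Bayes' rule, P(bag D | data) = (0.098765) / (0.21803) = 0.453.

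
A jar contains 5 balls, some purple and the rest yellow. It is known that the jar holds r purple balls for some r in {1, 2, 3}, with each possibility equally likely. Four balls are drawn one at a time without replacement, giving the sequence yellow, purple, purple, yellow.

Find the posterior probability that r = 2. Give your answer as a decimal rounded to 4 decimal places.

0.5000

The likelihood of the observed sequence under each hypothesis: P(data | r = 1) = (4/5)(1/4)(0/3) = 0; P(data | r = 2) = (3/5)(2/4)(1/3)(2/2) = 1/10; P(data | r = 3) = (2/5)(3/4)(2/3)(1/2) = 1/10.
The prior-weighted likelihoods are 1/3 · 0 = 0, 1/3 · 1/10 = 1/30, 1/3 · 1/10 = 1/30; summing to 1/15.
By Bayes' rule, P(r = 2 | data) = (1/30) / (1/15) = 1/2.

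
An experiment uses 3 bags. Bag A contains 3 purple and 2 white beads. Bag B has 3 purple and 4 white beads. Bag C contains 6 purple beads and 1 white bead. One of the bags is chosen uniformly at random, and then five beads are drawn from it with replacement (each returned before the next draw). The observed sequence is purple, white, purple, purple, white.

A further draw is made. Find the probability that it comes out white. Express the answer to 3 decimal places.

Compute the likelihood of the observed sequence for each case: P(data | bag A) = (3/5)(2/5)(3/5)(3/5)(2/5) = 0.03456; P(data | bag B) = (3/7)(4/7)(3/7)(3/7)(4/7) = 0.025704; P(data | bag C) = (6/7)(1/7)(6/7)(6/7)(1/7) = 0.012852.
Multiplying each by its prior: 1/3 · 0.03456 = 0.01152, 1/3 · 0.025704 = 0.0085679, 1/3 · 0.012852 = 0.0042839; summing to 0.024372.
Normalising, the posterior is P(bag A | data) = 0.47268, P(bag B | data) = 0.35155, P(bag C | data) = 0.17577.
The predictive probability is P(white next | data) = (2/5)(0.47268) + (4/7)(0.35155) + (1/7)(0.17577) = 0.41507.

0.415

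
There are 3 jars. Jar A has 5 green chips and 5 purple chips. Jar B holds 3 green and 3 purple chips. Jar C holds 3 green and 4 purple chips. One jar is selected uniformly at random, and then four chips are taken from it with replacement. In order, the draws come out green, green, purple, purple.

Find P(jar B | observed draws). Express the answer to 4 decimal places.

0.3379

The likelihood of the observed sequence under each hypothesis: P(data | jar A) = (5/10)(5/10)(5/10)(5/10) = 0.0625; P(data | jar B) = (3/6)(3/6)(3/6)(3/6) = 0.0625; P(data | jar C) = (3/7)(3/7)(4/7)(4/7) = 0.059975.
The prior-weighted likelihoods are 1/3 · 0.0625 = 0.020833, 1/3 · 0.0625 = 0.020833, 1/3 · 0.059975 = 0.019992; these sum to 0.061658.
So P(jar B | data) = (0.020833) / (0.061658) = 0.33788.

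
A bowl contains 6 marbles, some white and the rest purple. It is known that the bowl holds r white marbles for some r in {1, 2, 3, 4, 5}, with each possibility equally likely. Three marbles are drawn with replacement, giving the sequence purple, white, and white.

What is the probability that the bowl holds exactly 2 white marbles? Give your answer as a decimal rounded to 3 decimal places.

0.152

Under each hypothesis, the probability of the observed sequence is: P(data | r = 1) = (5/6)(1/6)(1/6) = 5/216; P(data | r = 2) = (4/6)(2/6)(2/6) = 2/27; P(data | r = 3) = (3/6)(3/6)(3/6) = 1/8; P(data | r = 4) = (2/6)(4/6)(4/6) = 4/27; P(data | r = 5) = (1/6)(5/6)(5/6) = 25/216.
Multiplying each by its prior: 1/5 · 5/216 = 1/216, 1/5 · 2/27 = 2/135, 1/5 · 1/8 = 1/40, 1/5 · 4/27 = 4/135, 1/5 · 25/216 = 5/216; summing to 7/72.
So P(r = 2 | data) = (2/135) / (7/72) = 16/105.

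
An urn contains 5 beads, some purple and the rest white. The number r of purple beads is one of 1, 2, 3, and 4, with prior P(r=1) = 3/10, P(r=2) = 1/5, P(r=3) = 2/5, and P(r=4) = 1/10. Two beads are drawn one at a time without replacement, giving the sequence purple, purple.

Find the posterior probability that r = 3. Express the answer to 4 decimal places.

0.6000

Under each hypothesis, the probability of the observed sequence is: P(data | r = 1) = (1/5)(0/4) = 0; P(data | r = 2) = (2/5)(1/4) = 1/10; P(data | r = 3) = (3/5)(2/4) = 3/10; P(data | r = 4) = (4/5)(3/4) = 3/5.
Multiplying each by its prior: 3/10 · 0 = 0, 1/5 · 1/10 = 1/50, 2/5 · 3/10 = 3/25, 1/10 · 3/5 = 3/50; these sum to 1/5.
Therefore the posterior P(r = 3 | data) = (3/25) / (1/5) = 3/5.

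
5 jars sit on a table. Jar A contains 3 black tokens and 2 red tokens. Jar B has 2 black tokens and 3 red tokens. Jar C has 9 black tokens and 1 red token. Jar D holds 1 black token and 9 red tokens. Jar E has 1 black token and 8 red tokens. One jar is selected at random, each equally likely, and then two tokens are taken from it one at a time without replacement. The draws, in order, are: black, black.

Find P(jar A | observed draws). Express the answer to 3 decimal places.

0.250

For each hypothesis, P(data | H) works out to: P(data | jar A) = (3/5)(2/4) = 3/10; P(data | jar B) = (2/5)(1/4) = 1/10; P(data | jar C) = (9/10)(8/9) = 4/5; P(data | jar D) = (1/10)(0/9) = 0; P(data | jar E) = (1/9)(0/8) = 0.
Weighting by the prior gives 1/5 · 3/10 = 3/50, 1/5 · 1/10 = 1/50, 1/5 · 4/5 = 4/25, 1/5 · 0 = 0, 1/5 · 0 = 0; these sum to 6/25.
So P(jar A | data) = (3/50) / (6/25) = 1/4.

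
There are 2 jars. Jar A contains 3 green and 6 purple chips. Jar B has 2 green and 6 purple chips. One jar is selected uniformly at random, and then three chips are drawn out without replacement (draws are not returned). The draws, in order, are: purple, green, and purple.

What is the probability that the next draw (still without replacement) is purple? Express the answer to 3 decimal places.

0.733

Under each hypothesis, the probability of the observed sequence is: P(data | jar A) = (6/9)(3/8)(5/7) = 5/28; P(data | jar B) = (6/8)(2/7)(5/6) = 5/28.
Multiplying each by its prior: 1/2 · 5/28 = 5/56, 1/2 · 5/28 = 5/56; with total 5/28.
Normalising, the posterior is P(jar A | data) = 1/2, P(jar B | data) = 1/2.
The predictive probability is P(purple next | data) = (2/3)(1/2) + (4/5)(1/2) = 11/15.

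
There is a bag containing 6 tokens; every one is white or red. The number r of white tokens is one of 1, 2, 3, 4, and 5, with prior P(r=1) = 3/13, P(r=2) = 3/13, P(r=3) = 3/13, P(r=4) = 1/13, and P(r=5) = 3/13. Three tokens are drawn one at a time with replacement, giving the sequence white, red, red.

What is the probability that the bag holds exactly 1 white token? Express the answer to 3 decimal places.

0.265

Compute the likelihood of the observed sequence for each case: P(data | r = 1) = (1/6)(5/6)(5/6) = 0.11574; P(data | r = 2) = (2/6)(4/6)(4/6) = 0.14815; P(data | r = 3) = (3/6)(3/6)(3/6) = 0.125; P(data | r = 4) = (4/6)(2/6)(2/6) = 0.074074; P(data | r = 5) = (5/6)(1/6)(1/6) = 0.023148.
Weighting by the prior gives 3/13 · 0.11574 = 0.026709, 3/13 · 0.14815 = 0.034188, 3/13 · 0.125 = 0.028846, 1/13 · 0.074074 = 0.005698, 3/13 · 0.023148 = 0.0053419; summing to 0.10078.
By Bayes' rule, P(r = 1 | data) = (0.026709) / (0.10078) = 0.26502.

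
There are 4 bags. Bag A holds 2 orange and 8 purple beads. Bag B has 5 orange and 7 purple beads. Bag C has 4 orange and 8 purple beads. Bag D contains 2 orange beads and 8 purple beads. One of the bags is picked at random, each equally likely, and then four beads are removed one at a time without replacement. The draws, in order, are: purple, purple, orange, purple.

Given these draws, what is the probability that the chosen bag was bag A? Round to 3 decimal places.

0.285

The likelihood of the observed sequence under each hypothesis: P(data | bag A) = (8/10)(7/9)(2/8)(6/7) = 0.13333; P(data | bag B) = (7/12)(6/11)(5/10)(5/9) = 0.088384; P(data | bag C) = (8/12)(7/11)(4/10)(6/9) = 0.11313; P(data | bag D) = (8/10)(7/9)(2/8)(6/7) = 0.13333.
Weighting by the prior gives 1/4 · 0.13333 = 0.033333, 1/4 · 0.088384 = 0.022096, 1/4 · 0.11313 = 0.028283, 1/4 · 0.13333 = 0.033333; with total 0.11705.
Therefore the posterior P(bag A | data) = (0.033333) / (0.11705) = 0.28479.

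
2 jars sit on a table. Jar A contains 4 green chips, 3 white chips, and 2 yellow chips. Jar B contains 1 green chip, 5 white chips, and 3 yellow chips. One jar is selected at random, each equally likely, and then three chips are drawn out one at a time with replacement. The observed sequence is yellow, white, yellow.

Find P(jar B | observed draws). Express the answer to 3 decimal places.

Under each hypothesis, the probability of the observed sequence is: P(data | jar A) = (2/9)(3/9)(2/9) = 4/243; P(data | jar B) = (3/9)(5/9)(3/9) = 5/81.
Multiplying each by its prior: 1/2 · 4/243 = 2/243, 1/2 · 5/81 = 5/162; summing to 19/486.
Therefore the posterior P(jar B | data) = (5/162) / (19/486) = 15/19.

0.789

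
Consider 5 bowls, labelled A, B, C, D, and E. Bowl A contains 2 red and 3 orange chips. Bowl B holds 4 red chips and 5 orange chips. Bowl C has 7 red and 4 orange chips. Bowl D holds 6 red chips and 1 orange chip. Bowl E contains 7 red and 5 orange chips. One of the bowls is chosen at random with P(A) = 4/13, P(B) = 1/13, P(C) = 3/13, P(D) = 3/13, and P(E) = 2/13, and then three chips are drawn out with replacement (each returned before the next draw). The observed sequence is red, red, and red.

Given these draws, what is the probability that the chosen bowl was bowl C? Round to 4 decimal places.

0.2272

Under each hypothesis, the probability of the observed sequence is: P(data | bowl A) = (2/5)(2/5)(2/5) = 0.064; P(data | bowl B) = (4/9)(4/9)(4/9) = 0.087791; P(data | bowl C) = (7/11)(7/11)(7/11) = 0.2577; P(data | bowl D) = (6/7)(6/7)(6/7) = 0.62974; P(data | bowl E) = (7/12)(7/12)(7/12) = 0.1985.
The prior-weighted likelihoods are 4/13 · 0.064 = 0.019692, 1/13 · 0.087791 = 0.0067532, 3/13 · 0.2577 = 0.059469, 3/13 · 0.62974 = 0.14532, 2/13 · 0.1985 = 0.030538; summing to 0.26178.
By Bayes' rule, P(bowl C | data) = (0.059469) / (0.26178) = 0.22718.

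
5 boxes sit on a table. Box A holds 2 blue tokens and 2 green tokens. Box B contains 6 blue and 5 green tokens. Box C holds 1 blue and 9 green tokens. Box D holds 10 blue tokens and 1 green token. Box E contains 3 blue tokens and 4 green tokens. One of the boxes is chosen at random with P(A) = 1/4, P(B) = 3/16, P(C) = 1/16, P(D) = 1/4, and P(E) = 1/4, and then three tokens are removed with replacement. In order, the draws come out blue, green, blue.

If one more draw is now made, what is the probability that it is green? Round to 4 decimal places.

Compute the likelihood of the observed sequence for each case: P(data | box A) = (2/4)(2/4)(2/4) = 0.125; P(data | box B) = (6/11)(5/11)(6/11) = 0.13524; P(data | box C) = (1/10)(9/10)(1/10) = 0.009; P(data | box D) = (10/11)(1/11)(10/11) = 0.075131; P(data | box E) = (3/7)(4/7)(3/7) = 0.10496.
Multiplying each by its prior: 1/4 · 0.125 = 0.03125, 3/16 · 0.13524 = 0.025357, 1/16 · 0.009 = 0.0005625, 1/4 · 0.075131 = 0.018783, 1/4 · 0.10496 = 0.026239; summing to 0.10219.
The posterior is then P(box A | data) = 0.3058, P(box B | data) = 0.24813, P(box C | data) = 0.0055044, P(box D | data) = 0.1838, P(box E | data) = 0.25676.
So P(green next | data) = Σ P(green next | H) P(H | data) = (1/2)(0.3058) + (5/11)(0.24813) + (9/10)(0.0055044) + (1/11)(0.1838) + (4/7)(0.25676) = 0.43407.

0.4341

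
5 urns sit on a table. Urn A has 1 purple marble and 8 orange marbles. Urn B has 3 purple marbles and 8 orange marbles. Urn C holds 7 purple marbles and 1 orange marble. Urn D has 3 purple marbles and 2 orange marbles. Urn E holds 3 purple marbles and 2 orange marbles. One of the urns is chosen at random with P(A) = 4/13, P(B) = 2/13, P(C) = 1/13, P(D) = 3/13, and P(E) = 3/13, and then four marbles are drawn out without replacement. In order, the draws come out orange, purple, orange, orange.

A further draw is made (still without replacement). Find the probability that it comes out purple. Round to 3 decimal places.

Compute the likelihood of the observed sequence for each case: P(data | urn A) = (8/9)(1/8)(7/7)(6/6) = 0.11111; P(data | urn B) = (8/11)(3/10)(7/9)(6/8) = 0.12727; P(data | urn C) = (1/8)(7/7)(0/6) = 0; P(data | urn D) = (2/5)(3/4)(1/3)(0/2) = 0; P(data | urn E) = (2/5)(3/4)(1/3)(0/2) = 0.
Multiplying each by its prior: 4/13 · 0.11111 = 0.034188, 2/13 · 0.12727 = 0.01958, 1/13 · 0 = 0, 3/13 · 0 = 0, 3/13 · 0 = 0; these sum to 0.053768.
Dividing through by the total gives posterior P(urn A | data) = 0.63584, P(urn B | data) = 0.36416, P(urn C | data) = 0, P(urn D | data) = 0, P(urn E | data) = 0.
Averaging over the posterior, P(purple next | data) = (0)(0.63584) + (2/7)(0.36416) = 0.10405.

0.104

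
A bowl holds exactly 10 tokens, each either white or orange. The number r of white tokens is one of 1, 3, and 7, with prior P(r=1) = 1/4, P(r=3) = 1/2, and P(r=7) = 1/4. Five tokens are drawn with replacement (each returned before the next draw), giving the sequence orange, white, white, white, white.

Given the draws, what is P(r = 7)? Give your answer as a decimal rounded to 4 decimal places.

0.8630

For each hypothesis, P(data | H) works out to: P(data | r = 1) = (9/10)(1/10)(1/10)(1/10)(1/10) = 9e-05; P(data | r = 3) = (7/10)(3/10)(3/10)(3/10)(3/10) = 0.00567; P(data | r = 7) = (3/10)(7/10)(7/10)(7/10)(7/10) = 0.07203.
Multiplying each by its prior: 1/4 · 9e-05 = 2.25e-05, 1/2 · 0.00567 = 0.002835, 1/4 · 0.07203 = 0.018007; these sum to 0.020865.
So P(r = 7 | data) = (0.018007) / (0.020865) = 0.86305.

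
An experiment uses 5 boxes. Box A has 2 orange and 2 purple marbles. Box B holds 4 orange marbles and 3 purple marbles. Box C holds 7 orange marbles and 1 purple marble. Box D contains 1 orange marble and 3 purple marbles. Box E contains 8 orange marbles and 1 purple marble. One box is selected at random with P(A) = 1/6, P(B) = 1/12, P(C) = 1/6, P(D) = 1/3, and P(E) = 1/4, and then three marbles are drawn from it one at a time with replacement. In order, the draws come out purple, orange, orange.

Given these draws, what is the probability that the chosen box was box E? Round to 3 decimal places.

Under each hypothesis, the probability of the observed sequence is: P(data | box A) = (2/4)(2/4)(2/4) = 0.125; P(data | box B) = (3/7)(4/7)(4/7) = 0.13994; P(data | box C) = (1/8)(7/8)(7/8) = 0.095703; P(data | box D) = (3/4)(1/4)(1/4) = 0.046875; P(data | box E) = (1/9)(8/9)(8/9) = 0.087791.
The prior-weighted likelihoods are 1/6 · 0.125 = 0.020833, 1/12 · 0.13994 = 0.011662, 1/6 · 0.095703 = 0.015951, 1/3 · 0.046875 = 0.015625, 1/4 · 0.087791 = 0.021948; these sum to 0.086019.
So P(box E | data) = (0.021948) / (0.086019) = 0.25515.

0.255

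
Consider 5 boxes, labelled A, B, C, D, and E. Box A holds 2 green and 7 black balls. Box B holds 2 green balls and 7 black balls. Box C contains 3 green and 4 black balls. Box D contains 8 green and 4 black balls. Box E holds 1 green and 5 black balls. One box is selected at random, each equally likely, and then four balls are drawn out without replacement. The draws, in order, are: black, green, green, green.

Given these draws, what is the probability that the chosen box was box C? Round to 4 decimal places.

0.2016

The likelihood of the observed sequence under each hypothesis: P(data | box A) = (7/9)(2/8)(1/7)(0/6) = 0; P(data | box B) = (7/9)(2/8)(1/7)(0/6) = 0; P(data | box C) = (4/7)(3/6)(2/5)(1/4) = 0.028571; P(data | box D) = (4/12)(8/11)(7/10)(6/9) = 0.11313; P(data | box E) = (5/6)(1/5)(0/4) = 0.
Multiplying each by its prior: 1/5 · 0 = 0, 1/5 · 0 = 0, 1/5 · 0.028571 = 0.0057143, 1/5 · 0.11313 = 0.022626, 1/5 · 0 = 0; summing to 0.028341.
So P(box C | data) = (0.0057143) / (0.028341) = 0.20163.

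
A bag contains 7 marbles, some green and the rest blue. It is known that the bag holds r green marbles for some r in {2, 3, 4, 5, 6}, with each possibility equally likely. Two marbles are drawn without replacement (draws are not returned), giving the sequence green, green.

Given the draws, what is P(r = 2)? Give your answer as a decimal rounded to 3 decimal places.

Under each hypothesis, the probability of the observed sequence is: P(data | r = 2) = (2/7)(1/6) = 1/21; P(data | r = 3) = (3/7)(2/6) = 1/7; P(data | r = 4) = (4/7)(3/6) = 2/7; P(data | r = 5) = (5/7)(4/6) = 10/21; P(data | r = 6) = (6/7)(5/6) = 5/7.
Weighting by the prior gives 1/5 · 1/21 = 1/105, 1/5 · 1/7 = 1/35, 1/5 · 2/7 = 2/35, 1/5 · 10/21 = 2/21, 1/5 · 5/7 = 1/7; summing to 1/3.
Hence P(r = 2 | data) = (1/105) / (1/3) = 1/35.

0.029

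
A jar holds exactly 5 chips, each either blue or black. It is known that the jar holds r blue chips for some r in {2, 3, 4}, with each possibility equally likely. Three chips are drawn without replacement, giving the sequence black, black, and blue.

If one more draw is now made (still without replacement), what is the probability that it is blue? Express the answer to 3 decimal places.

The likelihood of the observed sequence under each hypothesis: P(data | r = 2) = (3/5)(2/4)(2/3) = 1/5; P(data | r = 3) = (2/5)(1/4)(3/3) = 1/10; P(data | r = 4) = (1/5)(0/4) = 0.
Weighting by the prior gives 1/3 · 1/5 = 1/15, 1/3 · 1/10 = 1/30, 1/3 · 0 = 0; summing to 1/10.
Dividing through by the total gives posterior P(r = 2 | data) = 2/3, P(r = 3 | data) = 1/3, P(r = 4 | data) = 0.
So P(blue next | data) = Σ P(blue next | H) P(H | data) = (1/2)(2/3) + (1)(1/3) = 2/3.

0.667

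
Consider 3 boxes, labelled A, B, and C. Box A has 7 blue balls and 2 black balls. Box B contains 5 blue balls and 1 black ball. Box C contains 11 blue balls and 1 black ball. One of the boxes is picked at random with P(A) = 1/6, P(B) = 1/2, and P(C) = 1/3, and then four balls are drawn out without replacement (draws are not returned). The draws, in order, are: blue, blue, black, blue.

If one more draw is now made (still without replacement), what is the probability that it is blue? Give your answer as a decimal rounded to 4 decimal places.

0.9655

The likelihood of the observed sequence under each hypothesis: P(data | box A) = (7/9)(6/8)(2/7)(5/6) = 5/36; P(data | box B) = (5/6)(4/5)(1/4)(3/3) = 1/6; P(data | box C) = (11/12)(10/11)(1/10)(9/9) = 1/12.
Multiplying each by its prior: 1/6 · 5/36 = 5/216, 1/2 · 1/6 = 1/12, 1/3 · 1/12 = 1/36; with total 29/216.
The posterior is then P(box A | data) = 5/29, P(box B | data) = 18/29, P(box C | data) = 6/29.
Averaging over the posterior, P(blue next | data) = (4/5)(5/29) + (1)(18/29) + (1)(6/29) = 28/29.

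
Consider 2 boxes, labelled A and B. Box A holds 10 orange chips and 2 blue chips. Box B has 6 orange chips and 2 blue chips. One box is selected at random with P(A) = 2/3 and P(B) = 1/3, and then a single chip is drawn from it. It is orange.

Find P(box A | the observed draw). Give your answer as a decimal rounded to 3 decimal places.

0.690

Compute the likelihood of this draw for each case: P(data | box A) = (10/12) = 5/6; P(data | box B) = (6/8) = 3/4.
Multiplying each by its prior: 2/3 · 5/6 = 5/9, 1/3 · 3/4 = 1/4; summing to 29/36.
Hence P(box A | data) = (5/9) / (29/36) = 20/29.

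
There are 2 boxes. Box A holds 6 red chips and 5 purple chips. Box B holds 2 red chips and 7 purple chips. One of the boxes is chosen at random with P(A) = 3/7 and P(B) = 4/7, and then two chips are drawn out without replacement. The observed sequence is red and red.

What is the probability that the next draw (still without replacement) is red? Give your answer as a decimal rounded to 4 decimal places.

0.3913

Compute the likelihood of the observed sequence for each case: P(data | box A) = (6/11)(5/10) = 3/11; P(data | box B) = (2/9)(1/8) = 1/36.
The prior-weighted likelihoods are 3/7 · 3/11 = 9/77, 4/7 · 1/36 = 1/63; these sum to 92/693.
The posterior is then P(box A | data) = 81/92, P(box B | data) = 11/92.
So P(red next | data) = Σ P(red next | H) P(H | data) = (4/9)(81/92) + (0)(11/92) = 9/23.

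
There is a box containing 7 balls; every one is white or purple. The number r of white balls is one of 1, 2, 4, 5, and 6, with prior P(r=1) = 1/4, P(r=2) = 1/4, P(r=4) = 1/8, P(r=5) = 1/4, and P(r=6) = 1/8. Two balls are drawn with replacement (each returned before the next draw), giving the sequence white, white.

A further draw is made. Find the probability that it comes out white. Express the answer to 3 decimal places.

0.699

For each hypothesis, P(data | H) works out to: P(data | r = 1) = (1/7)(1/7) = 1/49; P(data | r = 2) = (2/7)(2/7) = 4/49; P(data | r = 4) = (4/7)(4/7) = 16/49; P(data | r = 5) = (5/7)(5/7) = 25/49; P(data | r = 6) = (6/7)(6/7) = 36/49.
Weighting by the prior gives 1/4 · 1/49 = 1/196, 1/4 · 4/49 = 1/49, 1/8 · 16/49 = 2/49, 1/4 · 25/49 = 25/196, 1/8 · 36/49 = 9/98; these sum to 2/7.
The posterior is then P(r = 1 | data) = 1/56, P(r = 2 | data) = 1/14, P(r = 4 | data) = 1/7, P(r = 5 | data) = 25/56, P(r = 6 | data) = 9/28.
So P(white next | data) = Σ P(white next | H) P(H | data) = (1/7)(1/56) + (2/7)(1/14) + (4/7)(1/7) + (5/7)(25/56) + (6/7)(9/28) = 137/196.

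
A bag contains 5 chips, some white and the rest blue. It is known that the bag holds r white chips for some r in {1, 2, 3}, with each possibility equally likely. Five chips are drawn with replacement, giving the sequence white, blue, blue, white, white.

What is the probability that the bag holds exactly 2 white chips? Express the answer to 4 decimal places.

0.3673

Under each hypothesis, the probability of the observed sequence is: P(data | r = 1) = (1/5)(4/5)(4/5)(1/5)(1/5) = 0.00512; P(data | r = 2) = (2/5)(3/5)(3/5)(2/5)(2/5) = 0.02304; P(data | r = 3) = (3/5)(2/5)(2/5)(3/5)(3/5) = 0.03456.
Multiplying each by its prior: 1/3 · 0.00512 = 0.0017067, 1/3 · 0.02304 = 0.00768, 1/3 · 0.03456 = 0.01152; with total 0.020907.
By Bayes' rule, P(r = 2 | data) = (0.00768) / (0.020907) = 0.36735.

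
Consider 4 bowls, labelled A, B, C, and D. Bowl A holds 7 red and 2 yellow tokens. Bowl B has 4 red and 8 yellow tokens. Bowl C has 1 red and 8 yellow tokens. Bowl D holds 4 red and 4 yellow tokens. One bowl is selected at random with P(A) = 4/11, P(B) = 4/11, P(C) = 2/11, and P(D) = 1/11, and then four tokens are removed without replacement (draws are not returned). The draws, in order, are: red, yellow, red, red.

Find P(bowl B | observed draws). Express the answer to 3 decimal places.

0.095

Under each hypothesis, the probability of the observed sequence is: P(data | bowl A) = (7/9)(2/8)(6/7)(5/6) = 0.13889; P(data | bowl B) = (4/12)(8/11)(3/10)(2/9) = 0.016162; P(data | bowl C) = (1/9)(8/8)(0/7) = 0; P(data | bowl D) = (4/8)(4/7)(3/6)(2/5) = 0.057143.
Weighting by the prior gives 4/11 · 0.13889 = 0.050505, 4/11 · 0.016162 = 0.005877, 2/11 · 0 = 0, 1/11 · 0.057143 = 0.0051948; with total 0.061577.
Hence P(bowl B | data) = (0.005877) / (0.061577) = 0.095441.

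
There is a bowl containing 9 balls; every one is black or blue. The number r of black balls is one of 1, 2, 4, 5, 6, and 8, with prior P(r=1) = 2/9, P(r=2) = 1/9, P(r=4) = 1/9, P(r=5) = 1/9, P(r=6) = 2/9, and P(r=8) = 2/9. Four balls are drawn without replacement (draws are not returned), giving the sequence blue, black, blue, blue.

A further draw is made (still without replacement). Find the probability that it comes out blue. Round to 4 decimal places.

For each hypothesis, P(data | H) works out to: P(data | r = 1) = (8/9)(1/8)(7/7)(6/6) = 0.11111; P(data | r = 2) = (7/9)(2/8)(6/7)(5/6) = 0.13889; P(data | r = 4) = (5/9)(4/8)(4/7)(3/6) = 0.079365; P(data | r = 5) = (4/9)(5/8)(3/7)(2/6) = 0.039683; P(data | r = 6) = (3/9)(6/8)(2/7)(1/6) = 0.011905; P(data | r = 8) = (1/9)(8/8)(0/7) = 0.
The prior-weighted likelihoods are 2/9 · 0.11111 = 0.024691, 1/9 · 0.13889 = 0.015432, 1/9 · 0.079365 = 0.0088183, 1/9 · 0.039683 = 0.0044092, 2/9 · 0.011905 = 0.0026455, 2/9 · 0 = 0; these sum to 0.055996.
The posterior is then P(r = 1 | data) = 0.44094, P(r = 2 | data) = 0.27559, P(r = 4 | data) = 0.15748, P(r = 5 | data) = 0.07874, P(r = 6 | data) = 0.047244, P(r = 8 | data) = 0.
Averaging over the posterior, P(blue next | data) = (1)(0.44094) + (4/5)(0.27559) + (2/5)(0.15748) + (1/5)(0.07874) + (0)(0.047244) = 0.74016.

0.7402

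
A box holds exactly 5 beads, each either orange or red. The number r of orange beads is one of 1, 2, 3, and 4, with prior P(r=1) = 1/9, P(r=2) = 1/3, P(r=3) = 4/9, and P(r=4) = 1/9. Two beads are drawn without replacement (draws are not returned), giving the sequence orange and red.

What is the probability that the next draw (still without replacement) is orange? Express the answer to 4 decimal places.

Compute the likelihood of the observed sequence for each case: P(data | r = 1) = (1/5)(4/4) = 1/5; P(data | r = 2) = (2/5)(3/4) = 3/10; P(data | r = 3) = (3/5)(2/4) = 3/10; P(data | r = 4) = (4/5)(1/4) = 1/5.
Weighting by the prior gives 1/9 · 1/5 = 1/45, 1/3 · 3/10 = 1/10, 4/9 · 3/10 = 2/15, 1/9 · 1/5 = 1/45; summing to 5/18.
The posterior is then P(r = 1 | data) = 2/25, P(r = 2 | data) = 9/25, P(r = 3 | data) = 12/25, P(r = 4 | data) = 2/25.
Averaging over the posterior, P(orange next | data) = (0)(2/25) + (1/3)(9/25) + (2/3)(12/25) + (1)(2/25) = 13/25.

0.5200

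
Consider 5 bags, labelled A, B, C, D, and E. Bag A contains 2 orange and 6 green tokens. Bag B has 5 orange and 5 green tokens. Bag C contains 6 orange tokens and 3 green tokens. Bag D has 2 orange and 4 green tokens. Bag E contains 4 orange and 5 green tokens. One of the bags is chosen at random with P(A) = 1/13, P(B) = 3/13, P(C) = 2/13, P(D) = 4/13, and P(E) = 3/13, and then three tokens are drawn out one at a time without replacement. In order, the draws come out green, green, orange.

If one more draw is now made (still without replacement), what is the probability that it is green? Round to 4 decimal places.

The likelihood of the observed sequence under each hypothesis: P(data | bag A) = (6/8)(5/7)(2/6) = 5/28; P(data | bag B) = (5/10)(4/9)(5/8) = 5/36; P(data | bag C) = (3/9)(2/8)(6/7) = 1/14; P(data | bag D) = (4/6)(3/5)(2/4) = 1/5; P(data | bag E) = (5/9)(4/8)(4/7) = 10/63.
The prior-weighted likelihoods are 1/13 · 5/28 = 5/364, 3/13 · 5/36 = 5/156, 2/13 · 1/14 = 1/91, 4/13 · 1/5 = 4/65, 3/13 · 10/63 = 10/273; with total 141/910.
The posterior is then P(bag A | data) = 25/282, P(bag B | data) = 175/846, P(bag C | data) = 10/141, P(bag D | data) = 56/141, P(bag E | data) = 100/423.
The predictive probability is P(green next | data) = (4/5)(25/282) + (3/7)(175/846) + (1/6)(10/141) + (2/3)(56/141) + (1/2)(100/423) = 469/846.

0.5544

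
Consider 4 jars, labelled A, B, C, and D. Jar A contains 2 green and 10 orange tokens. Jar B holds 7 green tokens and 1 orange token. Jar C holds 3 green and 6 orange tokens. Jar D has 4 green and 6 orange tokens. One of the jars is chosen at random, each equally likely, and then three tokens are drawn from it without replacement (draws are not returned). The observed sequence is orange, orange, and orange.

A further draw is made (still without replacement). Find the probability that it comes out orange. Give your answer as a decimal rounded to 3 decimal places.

The likelihood of the observed sequence under each hypothesis: P(data | jar A) = (10/12)(9/11)(8/10) = 0.54545; P(data | jar B) = (1/8)(0/7) = 0; P(data | jar C) = (6/9)(5/8)(4/7) = 0.2381; P(data | jar D) = (6/10)(5/9)(4/8) = 0.16667.
The prior-weighted likelihoods are 1/4 · 0.54545 = 0.13636, 1/4 · 0 = 0, 1/4 · 0.2381 = 0.059524, 1/4 · 0.16667 = 0.041667; summing to 0.23755.
The posterior is then P(jar A | data) = 0.57403, P(jar B | data) = 0, P(jar C | data) = 0.25057, P(jar D | data) = 0.1754.
So P(orange next | data) = Σ P(orange next | H) P(H | data) = (7/9)(0.57403) + (1/2)(0.25057) + (3/7)(0.1754) = 0.64692.

0.647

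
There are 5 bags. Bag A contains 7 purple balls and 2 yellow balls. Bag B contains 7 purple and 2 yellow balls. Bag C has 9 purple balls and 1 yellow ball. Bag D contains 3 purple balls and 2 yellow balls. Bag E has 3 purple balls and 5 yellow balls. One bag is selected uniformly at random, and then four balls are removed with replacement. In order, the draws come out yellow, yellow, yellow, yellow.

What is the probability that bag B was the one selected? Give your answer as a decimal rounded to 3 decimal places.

0.013

Under each hypothesis, the probability of the observed sequence is: P(data | bag A) = (2/9)(2/9)(2/9)(2/9) = 0.0024387; P(data | bag B) = (2/9)(2/9)(2/9)(2/9) = 0.0024387; P(data | bag C) = (1/10)(1/10)(1/10)(1/10) = 0.0001; P(data | bag D) = (2/5)(2/5)(2/5)(2/5) = 0.0256; P(data | bag E) = (5/8)(5/8)(5/8)(5/8) = 0.15259.
Weighting by the prior gives 1/5 · 0.0024387 = 0.00048773, 1/5 · 0.0024387 = 0.00048773, 1/5 · 0.0001 = 2e-05, 1/5 · 0.0256 = 0.00512, 1/5 · 0.15259 = 0.030518; these sum to 0.036633.
Therefore the posterior P(bag B | data) = (0.00048773) / (0.036633) = 0.013314.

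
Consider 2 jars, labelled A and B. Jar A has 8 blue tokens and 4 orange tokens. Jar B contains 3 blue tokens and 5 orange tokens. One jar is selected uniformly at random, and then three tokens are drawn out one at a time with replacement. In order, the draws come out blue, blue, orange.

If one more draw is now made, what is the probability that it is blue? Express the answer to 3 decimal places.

0.558

For each hypothesis, P(data | H) works out to: P(data | jar A) = (8/12)(8/12)(4/12) = 0.14815; P(data | jar B) = (3/8)(3/8)(5/8) = 0.087891.
Weighting by the prior gives 1/2 · 0.14815 = 0.074074, 1/2 · 0.087891 = 0.043945; summing to 0.11802.
Normalising, the posterior is P(jar A | data) = 0.62764, P(jar B | data) = 0.37236.
The predictive probability is P(blue next | data) = (2/3)(0.62764) + (3/8)(0.37236) = 0.55806.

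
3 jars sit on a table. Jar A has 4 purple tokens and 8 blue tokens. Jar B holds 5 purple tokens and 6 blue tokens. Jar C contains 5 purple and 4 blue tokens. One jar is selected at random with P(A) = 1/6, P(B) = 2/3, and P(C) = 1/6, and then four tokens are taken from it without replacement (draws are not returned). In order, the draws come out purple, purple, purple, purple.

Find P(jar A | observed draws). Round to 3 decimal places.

Compute the likelihood of the observed sequence for each case: P(data | jar A) = (4/12)(3/11)(2/10)(1/9) = 0.0020202; P(data | jar B) = (5/11)(4/10)(3/9)(2/8) = 0.015152; P(data | jar C) = (5/9)(4/8)(3/7)(2/6) = 0.039683.
Multiplying each by its prior: 1/6 · 0.0020202 = 0.0003367, 2/3 · 0.015152 = 0.010101, 1/6 · 0.039683 = 0.0066138; these sum to 0.017051.
Therefore the posterior P(jar A | data) = (0.0003367) / (0.017051) = 0.019746.

0.020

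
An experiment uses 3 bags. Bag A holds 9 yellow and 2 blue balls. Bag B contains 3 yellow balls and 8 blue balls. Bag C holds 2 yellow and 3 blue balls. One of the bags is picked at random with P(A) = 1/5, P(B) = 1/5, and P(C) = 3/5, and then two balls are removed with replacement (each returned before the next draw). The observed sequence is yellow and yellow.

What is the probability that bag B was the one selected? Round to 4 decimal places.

For each hypothesis, P(data | H) works out to: P(data | bag A) = (9/11)(9/11) = 0.66942; P(data | bag B) = (3/11)(3/11) = 0.07438; P(data | bag C) = (2/5)(2/5) = 0.16.
Weighting by the prior gives 1/5 · 0.66942 = 0.13388, 1/5 · 0.07438 = 0.014876, 3/5 · 0.16 = 0.096; with total 0.24476.
So P(bag B | data) = (0.014876) / (0.24476) = 0.060778.

0.0608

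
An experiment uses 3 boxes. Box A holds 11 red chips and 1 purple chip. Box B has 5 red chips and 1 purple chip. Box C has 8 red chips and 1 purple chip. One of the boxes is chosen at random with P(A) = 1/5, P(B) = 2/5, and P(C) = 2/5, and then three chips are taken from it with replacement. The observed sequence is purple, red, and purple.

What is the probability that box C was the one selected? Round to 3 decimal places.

0.294

For each hypothesis, P(data | H) works out to: P(data | box A) = (1/12)(11/12)(1/12) = 0.0063657; P(data | box B) = (1/6)(5/6)(1/6) = 0.023148; P(data | box C) = (1/9)(8/9)(1/9) = 0.010974.
Multiplying each by its prior: 1/5 · 0.0063657 = 0.0012731, 2/5 · 0.023148 = 0.0092593, 2/5 · 0.010974 = 0.0043896; with total 0.014922.
Therefore the posterior P(box C | data) = (0.0043896) / (0.014922) = 0.29417.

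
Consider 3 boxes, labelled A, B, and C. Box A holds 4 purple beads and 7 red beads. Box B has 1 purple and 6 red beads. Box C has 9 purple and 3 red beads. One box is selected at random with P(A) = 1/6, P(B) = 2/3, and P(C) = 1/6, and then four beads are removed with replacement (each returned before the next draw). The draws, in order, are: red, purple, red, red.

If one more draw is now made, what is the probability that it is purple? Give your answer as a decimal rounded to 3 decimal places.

Under each hypothesis, the probability of the observed sequence is: P(data | box A) = (7/11)(4/11)(7/11)(7/11) = 0.093709; P(data | box B) = (6/7)(1/7)(6/7)(6/7) = 0.089963; P(data | box C) = (3/12)(9/12)(3/12)(3/12) = 0.011719.
The prior-weighted likelihoods are 1/6 · 0.093709 = 0.015618, 2/3 · 0.089963 = 0.059975, 1/6 · 0.011719 = 0.0019531; with total 0.077546.
The posterior is then P(box A | data) = 0.20141, P(box B | data) = 0.77341, P(box C | data) = 0.025187.
So P(purple next | data) = Σ P(purple next | H) P(H | data) = (4/11)(0.20141) + (1/7)(0.77341) + (3/4)(0.025187) = 0.20262.

0.203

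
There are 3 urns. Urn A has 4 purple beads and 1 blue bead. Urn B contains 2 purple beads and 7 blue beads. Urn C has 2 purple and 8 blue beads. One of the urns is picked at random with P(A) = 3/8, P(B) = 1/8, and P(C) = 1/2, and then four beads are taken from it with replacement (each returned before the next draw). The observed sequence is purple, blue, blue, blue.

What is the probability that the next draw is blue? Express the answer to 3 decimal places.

For each hypothesis, P(data | H) works out to: P(data | urn A) = (4/5)(1/5)(1/5)(1/5) = 0.0064; P(data | urn B) = (2/9)(7/9)(7/9)(7/9) = 0.10456; P(data | urn C) = (2/10)(8/10)(8/10)(8/10) = 0.1024.
Multiplying each by its prior: 3/8 · 0.0064 = 0.0024, 1/8 · 0.10456 = 0.01307, 1/2 · 0.1024 = 0.0512; summing to 0.06667.
Dividing through by the total gives posterior P(urn A | data) = 0.035998, P(urn B | data) = 0.19604, P(urn C | data) = 0.76797.
Averaging over the posterior, P(blue next | data) = (1/5)(0.035998) + (7/9)(0.19604) + (4/5)(0.76797) = 0.77404.

0.774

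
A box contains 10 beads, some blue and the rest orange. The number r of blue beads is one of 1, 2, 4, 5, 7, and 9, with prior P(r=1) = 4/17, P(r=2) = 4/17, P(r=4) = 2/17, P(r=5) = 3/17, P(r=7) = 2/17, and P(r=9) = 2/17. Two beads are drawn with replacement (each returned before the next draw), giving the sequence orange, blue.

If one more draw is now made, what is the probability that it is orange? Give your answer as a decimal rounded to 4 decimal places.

0.5806

The likelihood of the observed sequence under each hypothesis: P(data | r = 1) = (9/10)(1/10) = 0.09; P(data | r = 2) = (8/10)(2/10) = 0.16; P(data | r = 4) = (6/10)(4/10) = 0.24; P(data | r = 5) = (5/10)(5/10) = 0.25; P(data | r = 7) = (3/10)(7/10) = 0.21; P(data | r = 9) = (1/10)(9/10) = 0.09.
Weighting by the prior gives 4/17 · 0.09 = 0.021176, 4/17 · 0.16 = 0.037647, 2/17 · 0.24 = 0.028235, 3/17 · 0.25 = 0.044118, 2/17 · 0.21 = 0.024706, 2/17 · 0.09 = 0.010588; these sum to 0.16647.
Normalising, the posterior is P(r = 1 | data) = 0.12721, P(r = 2 | data) = 0.22615, P(r = 4 | data) = 0.16961, P(r = 5 | data) = 0.26502, P(r = 7 | data) = 0.14841, P(r = 9 | data) = 0.063604.
The predictive probability is P(orange next | data) = (9/10)(0.12721) + (4/5)(0.22615) + (3/5)(0.16961) + (1/2)(0.26502) + (3/10)(0.14841) + (1/10)(0.063604) = 0.58057.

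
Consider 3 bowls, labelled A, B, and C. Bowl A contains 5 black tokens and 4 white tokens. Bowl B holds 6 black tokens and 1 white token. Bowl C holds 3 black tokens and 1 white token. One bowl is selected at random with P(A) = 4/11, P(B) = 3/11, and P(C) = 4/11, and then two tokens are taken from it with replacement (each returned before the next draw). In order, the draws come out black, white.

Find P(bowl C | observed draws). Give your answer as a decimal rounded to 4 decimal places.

For each hypothesis, P(data | H) works out to: P(data | bowl A) = (5/9)(4/9) = 0.24691; P(data | bowl B) = (6/7)(1/7) = 0.12245; P(data | bowl C) = (3/4)(1/4) = 0.1875.
Multiplying each by its prior: 4/11 · 0.24691 = 0.089787, 3/11 · 0.12245 = 0.033395, 4/11 · 0.1875 = 0.068182; these sum to 0.19136.
Therefore the posterior P(bowl C | data) = (0.068182) / (0.19136) = 0.35629.

0.3563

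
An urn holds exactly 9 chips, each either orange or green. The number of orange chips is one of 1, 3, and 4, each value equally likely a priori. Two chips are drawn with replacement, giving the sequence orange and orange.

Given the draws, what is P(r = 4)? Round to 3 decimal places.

Compute the likelihood of the observed sequence for each case: P(data | r = 1) = (1/9)(1/9) = 1/81; P(data | r = 3) = (3/9)(3/9) = 1/9; P(data | r = 4) = (4/9)(4/9) = 16/81.
Weighting by the prior gives 1/3 · 1/81 = 1/243, 1/3 · 1/9 = 1/27, 1/3 · 16/81 = 16/243; these sum to 26/243.
So P(r = 4 | data) = (16/243) / (26/243) = 8/13.

0.615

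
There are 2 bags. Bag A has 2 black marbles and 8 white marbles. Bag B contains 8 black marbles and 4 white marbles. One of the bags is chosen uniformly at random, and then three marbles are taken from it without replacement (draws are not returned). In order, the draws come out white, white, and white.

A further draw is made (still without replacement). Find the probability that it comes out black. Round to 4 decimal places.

The likelihood of the observed sequence under each hypothesis: P(data | bag A) = (8/10)(7/9)(6/8) = 7/15; P(data | bag B) = (4/12)(3/11)(2/10) = 1/55.
Multiplying each by its prior: 1/2 · 7/15 = 7/30, 1/2 · 1/55 = 1/110; summing to 8/33.
Dividing through by the total gives posterior P(bag A | data) = 77/80, P(bag B | data) = 3/80.
The predictive probability is P(black next | data) = (2/7)(77/80) + (8/9)(3/80) = 37/120.

0.3083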